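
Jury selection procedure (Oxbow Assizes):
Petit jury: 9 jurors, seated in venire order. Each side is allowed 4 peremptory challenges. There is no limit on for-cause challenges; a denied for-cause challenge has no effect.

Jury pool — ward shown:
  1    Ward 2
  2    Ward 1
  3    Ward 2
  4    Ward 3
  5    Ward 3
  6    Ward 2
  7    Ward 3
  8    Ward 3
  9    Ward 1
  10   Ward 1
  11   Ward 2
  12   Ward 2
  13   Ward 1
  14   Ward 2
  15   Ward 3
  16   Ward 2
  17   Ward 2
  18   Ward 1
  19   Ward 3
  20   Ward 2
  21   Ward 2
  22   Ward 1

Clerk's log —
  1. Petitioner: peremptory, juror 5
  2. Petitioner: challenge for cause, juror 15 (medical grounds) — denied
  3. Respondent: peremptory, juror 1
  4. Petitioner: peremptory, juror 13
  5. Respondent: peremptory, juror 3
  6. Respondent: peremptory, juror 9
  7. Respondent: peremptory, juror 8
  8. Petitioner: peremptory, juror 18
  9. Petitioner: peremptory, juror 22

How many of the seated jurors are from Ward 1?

Removed: #1, #3, #5, #8, #9, #13, #18, #22.
Seated jurors 1–9: #2, #4, #6, #7, #10, #11, #12, #14, #15.
Of those, in Ward 1: #2, #10 → 2.

2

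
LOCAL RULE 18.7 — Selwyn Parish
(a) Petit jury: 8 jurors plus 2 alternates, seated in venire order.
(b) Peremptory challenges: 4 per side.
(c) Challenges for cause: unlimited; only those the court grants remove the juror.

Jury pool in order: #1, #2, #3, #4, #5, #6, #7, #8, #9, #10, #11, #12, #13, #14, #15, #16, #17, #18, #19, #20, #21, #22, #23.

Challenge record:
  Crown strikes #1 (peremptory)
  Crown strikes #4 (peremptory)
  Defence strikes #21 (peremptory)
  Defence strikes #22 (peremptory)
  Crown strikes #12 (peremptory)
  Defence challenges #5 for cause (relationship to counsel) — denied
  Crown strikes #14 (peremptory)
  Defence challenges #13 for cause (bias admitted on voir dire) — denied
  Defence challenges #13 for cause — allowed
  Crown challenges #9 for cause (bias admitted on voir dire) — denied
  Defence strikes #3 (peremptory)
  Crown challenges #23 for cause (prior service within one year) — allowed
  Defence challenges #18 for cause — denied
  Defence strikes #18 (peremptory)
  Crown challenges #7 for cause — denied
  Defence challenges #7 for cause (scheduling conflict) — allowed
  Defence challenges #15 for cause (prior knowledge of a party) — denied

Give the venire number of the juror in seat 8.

15

Removed: #1, #3, #4, #7, #12, #13, #14, #18, #21, #22, #23. (#5, #9, #15 stay — for-cause denied.)
Seating in order: seats 1–8 → #2, #5, #6, #8, #9, #10, #11, #15; alternates → #16, #17.
So seat 8 is #15.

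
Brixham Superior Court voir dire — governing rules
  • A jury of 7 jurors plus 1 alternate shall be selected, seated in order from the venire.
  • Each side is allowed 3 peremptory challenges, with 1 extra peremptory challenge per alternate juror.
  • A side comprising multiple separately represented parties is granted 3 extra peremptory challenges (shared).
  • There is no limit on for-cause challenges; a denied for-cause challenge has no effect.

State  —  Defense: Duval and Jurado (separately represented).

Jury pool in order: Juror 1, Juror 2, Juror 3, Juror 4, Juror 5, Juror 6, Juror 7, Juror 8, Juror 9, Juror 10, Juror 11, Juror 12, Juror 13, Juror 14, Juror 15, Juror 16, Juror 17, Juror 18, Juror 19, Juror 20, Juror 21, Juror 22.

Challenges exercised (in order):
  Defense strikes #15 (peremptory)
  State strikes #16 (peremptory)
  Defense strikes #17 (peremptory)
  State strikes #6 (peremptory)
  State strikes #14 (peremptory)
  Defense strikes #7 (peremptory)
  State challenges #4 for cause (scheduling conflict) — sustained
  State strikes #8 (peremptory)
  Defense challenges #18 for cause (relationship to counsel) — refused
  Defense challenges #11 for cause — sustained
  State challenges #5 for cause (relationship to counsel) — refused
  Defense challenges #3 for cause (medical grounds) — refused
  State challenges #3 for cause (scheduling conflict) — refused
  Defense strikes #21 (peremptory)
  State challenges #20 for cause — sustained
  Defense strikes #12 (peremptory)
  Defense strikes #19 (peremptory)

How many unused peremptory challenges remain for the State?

0

State allotment: 3 base + 1 × 1 alternate = 4.
State peremptories used: #16, #6, #14, #8 — 4 (for-cause on #4, #5, #3, #20 don't count).
Remaining: 4 − 4 = 0.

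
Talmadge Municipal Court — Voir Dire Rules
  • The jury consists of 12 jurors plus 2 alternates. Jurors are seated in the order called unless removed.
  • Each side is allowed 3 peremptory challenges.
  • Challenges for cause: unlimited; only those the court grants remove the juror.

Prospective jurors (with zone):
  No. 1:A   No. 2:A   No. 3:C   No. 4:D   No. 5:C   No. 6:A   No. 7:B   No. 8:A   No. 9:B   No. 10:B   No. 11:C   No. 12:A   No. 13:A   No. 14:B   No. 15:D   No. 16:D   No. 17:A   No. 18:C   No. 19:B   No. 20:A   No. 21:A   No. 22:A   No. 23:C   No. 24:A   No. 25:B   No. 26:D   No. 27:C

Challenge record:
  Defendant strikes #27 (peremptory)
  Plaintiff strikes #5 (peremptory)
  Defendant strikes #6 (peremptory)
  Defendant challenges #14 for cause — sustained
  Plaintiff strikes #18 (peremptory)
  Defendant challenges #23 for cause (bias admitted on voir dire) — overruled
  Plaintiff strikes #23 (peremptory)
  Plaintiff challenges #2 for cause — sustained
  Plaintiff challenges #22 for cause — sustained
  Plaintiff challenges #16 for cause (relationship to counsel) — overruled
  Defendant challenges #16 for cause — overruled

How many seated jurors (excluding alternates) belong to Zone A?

Removed: #2, #5, #6, #14, #18, #22, #23, #27.
Seated jurors 1–12: #1, #3, #4, #7, #8, #9, #10, #11, #12, #13, #15, #16 (alternates #17, #19 not counted).
Of those, in Zone A: #1, #8, #12, #13 → 4.

4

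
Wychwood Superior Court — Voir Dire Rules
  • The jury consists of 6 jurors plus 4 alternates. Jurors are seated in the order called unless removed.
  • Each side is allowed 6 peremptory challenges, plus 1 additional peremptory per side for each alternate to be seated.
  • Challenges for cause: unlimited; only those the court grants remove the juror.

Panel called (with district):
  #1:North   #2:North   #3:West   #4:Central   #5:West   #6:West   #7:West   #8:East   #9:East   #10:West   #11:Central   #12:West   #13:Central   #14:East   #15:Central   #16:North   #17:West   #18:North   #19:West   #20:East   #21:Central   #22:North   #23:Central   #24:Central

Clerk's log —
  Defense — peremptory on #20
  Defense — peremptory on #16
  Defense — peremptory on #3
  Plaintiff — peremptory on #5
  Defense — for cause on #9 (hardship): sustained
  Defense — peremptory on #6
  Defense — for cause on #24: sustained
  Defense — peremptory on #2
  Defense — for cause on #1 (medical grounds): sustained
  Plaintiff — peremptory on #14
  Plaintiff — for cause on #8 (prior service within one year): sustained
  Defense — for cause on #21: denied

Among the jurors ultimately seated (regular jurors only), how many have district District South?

Removed: #1, #2, #3, #5, #6, #8, #9, #14, #16, #20, #24.
Seated jurors 1–6: #4, #7, #10, #11, #12, #13 (alternates #15, #17, #18, #19 not counted).
None of those are in District South → 0.

0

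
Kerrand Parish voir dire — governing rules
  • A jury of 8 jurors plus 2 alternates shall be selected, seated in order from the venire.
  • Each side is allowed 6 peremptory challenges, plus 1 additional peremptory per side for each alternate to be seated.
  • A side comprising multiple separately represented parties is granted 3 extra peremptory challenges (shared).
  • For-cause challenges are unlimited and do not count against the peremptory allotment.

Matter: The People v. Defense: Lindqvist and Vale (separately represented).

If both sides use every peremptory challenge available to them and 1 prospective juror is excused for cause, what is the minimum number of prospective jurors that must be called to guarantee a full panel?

30

Seats to fill: 8 + 2 alternates = 10.
Peremptories — The People: 6 + 1×2 = 8; Defense: 6 + 1×2 + 3 = 11; total 19.
For-cause removals: 1.
Minimum venire: 10 + 19 + 1 = 30.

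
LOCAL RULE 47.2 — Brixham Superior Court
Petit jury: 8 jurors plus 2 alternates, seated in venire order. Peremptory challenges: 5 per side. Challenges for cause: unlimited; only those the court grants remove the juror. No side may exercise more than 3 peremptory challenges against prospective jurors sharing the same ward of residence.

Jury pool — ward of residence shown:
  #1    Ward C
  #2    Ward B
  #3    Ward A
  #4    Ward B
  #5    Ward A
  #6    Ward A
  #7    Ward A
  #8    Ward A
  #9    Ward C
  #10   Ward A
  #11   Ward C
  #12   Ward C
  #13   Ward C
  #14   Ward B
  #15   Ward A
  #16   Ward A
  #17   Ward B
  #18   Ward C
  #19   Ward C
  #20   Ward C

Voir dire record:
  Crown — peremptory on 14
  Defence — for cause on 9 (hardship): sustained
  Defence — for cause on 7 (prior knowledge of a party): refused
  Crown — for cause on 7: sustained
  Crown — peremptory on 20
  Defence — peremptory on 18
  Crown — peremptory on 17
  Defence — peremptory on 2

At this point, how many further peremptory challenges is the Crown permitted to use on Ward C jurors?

2

Crown peremptories so far: #14, #20, #17 — 3 of 5 used, 2 left overall.
Against Ward C: #20 — 1 used; per-ward cap 3 leaves 2.
Binding limit: min(2, 2) = 2.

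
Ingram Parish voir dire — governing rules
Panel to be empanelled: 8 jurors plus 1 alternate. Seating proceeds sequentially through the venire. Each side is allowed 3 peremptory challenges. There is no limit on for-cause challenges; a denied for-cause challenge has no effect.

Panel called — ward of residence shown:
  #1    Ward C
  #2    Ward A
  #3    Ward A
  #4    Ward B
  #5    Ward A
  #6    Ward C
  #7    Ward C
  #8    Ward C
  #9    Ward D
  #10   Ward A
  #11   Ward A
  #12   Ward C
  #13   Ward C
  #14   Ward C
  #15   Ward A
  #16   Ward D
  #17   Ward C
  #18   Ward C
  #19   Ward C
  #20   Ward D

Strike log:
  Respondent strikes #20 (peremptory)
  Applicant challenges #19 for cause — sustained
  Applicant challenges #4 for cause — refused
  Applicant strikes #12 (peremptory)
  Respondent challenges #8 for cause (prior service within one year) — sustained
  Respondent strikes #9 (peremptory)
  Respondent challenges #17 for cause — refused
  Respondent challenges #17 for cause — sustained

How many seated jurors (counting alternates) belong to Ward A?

5

Removed: #8, #9, #12, #17, #19, #20.
Seated (9 incl. alternates): #1, #2, #3, #4, #5, #6, #7, #10, #11.
Of those, in Ward A: #2, #3, #5, #10, #11 → 5.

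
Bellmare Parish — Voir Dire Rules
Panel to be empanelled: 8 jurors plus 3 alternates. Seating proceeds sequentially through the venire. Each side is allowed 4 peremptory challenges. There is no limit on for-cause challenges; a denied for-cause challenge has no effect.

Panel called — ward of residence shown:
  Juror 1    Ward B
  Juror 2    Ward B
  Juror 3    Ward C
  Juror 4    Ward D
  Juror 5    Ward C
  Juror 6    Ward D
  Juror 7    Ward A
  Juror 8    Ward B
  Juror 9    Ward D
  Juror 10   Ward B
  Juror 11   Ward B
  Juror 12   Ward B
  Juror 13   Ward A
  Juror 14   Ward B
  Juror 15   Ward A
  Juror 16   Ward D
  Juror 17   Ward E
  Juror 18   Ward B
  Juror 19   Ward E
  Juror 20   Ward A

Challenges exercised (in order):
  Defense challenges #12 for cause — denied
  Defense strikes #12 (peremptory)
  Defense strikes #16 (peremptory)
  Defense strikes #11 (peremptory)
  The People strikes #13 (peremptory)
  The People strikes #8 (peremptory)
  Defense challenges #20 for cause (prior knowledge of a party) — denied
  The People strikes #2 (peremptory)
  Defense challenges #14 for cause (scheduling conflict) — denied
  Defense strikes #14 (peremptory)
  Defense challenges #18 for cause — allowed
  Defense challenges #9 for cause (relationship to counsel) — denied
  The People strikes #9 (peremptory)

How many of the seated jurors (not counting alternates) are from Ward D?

2

Removed: #2, #8, #9, #11, #12, #13, #14, #16, #18.
Seated jurors 1–8: #1, #3, #4, #5, #6, #7, #10, #15 (alternates #17, #19, #20 not counted).
Of those, in Ward D: #4, #6 → 2.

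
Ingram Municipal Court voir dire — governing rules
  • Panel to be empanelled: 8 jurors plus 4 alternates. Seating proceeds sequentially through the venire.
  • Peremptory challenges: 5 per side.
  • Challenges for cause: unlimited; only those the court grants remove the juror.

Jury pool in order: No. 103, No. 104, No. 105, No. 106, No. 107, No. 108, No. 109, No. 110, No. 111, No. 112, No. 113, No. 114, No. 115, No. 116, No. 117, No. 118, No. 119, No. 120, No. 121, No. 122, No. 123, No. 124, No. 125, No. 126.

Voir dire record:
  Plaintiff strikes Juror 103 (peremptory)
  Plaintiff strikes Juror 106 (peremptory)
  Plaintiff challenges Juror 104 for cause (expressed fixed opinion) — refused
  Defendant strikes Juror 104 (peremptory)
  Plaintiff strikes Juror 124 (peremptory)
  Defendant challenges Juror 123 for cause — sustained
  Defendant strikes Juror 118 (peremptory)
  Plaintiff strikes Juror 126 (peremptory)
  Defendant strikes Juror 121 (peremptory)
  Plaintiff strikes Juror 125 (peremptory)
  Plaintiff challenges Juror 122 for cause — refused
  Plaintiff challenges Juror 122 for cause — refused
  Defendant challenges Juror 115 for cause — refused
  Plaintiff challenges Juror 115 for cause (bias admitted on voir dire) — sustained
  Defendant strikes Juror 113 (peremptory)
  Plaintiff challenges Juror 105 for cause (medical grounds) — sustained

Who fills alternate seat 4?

122

Removed: #103, #104, #105, #106, #113, #115, #118, #121, #123, #124, #125, #126. (#122 stays — for-cause denied.)
Seating in order: seats 1–8 → #107, #108, #109, #110, #111, #112, #114, #116; alternates → #117, #119, #120, #122.
So alternate 4 is #122.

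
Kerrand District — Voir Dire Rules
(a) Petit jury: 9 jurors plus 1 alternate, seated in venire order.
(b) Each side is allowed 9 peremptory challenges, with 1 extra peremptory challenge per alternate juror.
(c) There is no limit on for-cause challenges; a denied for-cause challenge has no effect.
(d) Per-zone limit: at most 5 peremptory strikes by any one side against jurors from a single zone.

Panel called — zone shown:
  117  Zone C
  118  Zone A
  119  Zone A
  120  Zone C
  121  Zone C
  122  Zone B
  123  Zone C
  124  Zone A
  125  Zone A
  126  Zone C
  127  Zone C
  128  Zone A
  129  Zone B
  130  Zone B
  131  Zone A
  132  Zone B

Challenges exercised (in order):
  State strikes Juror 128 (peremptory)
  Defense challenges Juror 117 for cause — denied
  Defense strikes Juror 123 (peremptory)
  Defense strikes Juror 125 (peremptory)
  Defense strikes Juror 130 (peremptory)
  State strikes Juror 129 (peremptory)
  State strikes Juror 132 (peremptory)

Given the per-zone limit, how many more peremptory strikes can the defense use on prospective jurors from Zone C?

Defense peremptories so far: #123, #125, #130 — 3 of 10 used, 7 left overall.
Against Zone C: #123 — 1 used; per-zone cap 5 leaves 4.
Binding limit: min(7, 4) = 4.

4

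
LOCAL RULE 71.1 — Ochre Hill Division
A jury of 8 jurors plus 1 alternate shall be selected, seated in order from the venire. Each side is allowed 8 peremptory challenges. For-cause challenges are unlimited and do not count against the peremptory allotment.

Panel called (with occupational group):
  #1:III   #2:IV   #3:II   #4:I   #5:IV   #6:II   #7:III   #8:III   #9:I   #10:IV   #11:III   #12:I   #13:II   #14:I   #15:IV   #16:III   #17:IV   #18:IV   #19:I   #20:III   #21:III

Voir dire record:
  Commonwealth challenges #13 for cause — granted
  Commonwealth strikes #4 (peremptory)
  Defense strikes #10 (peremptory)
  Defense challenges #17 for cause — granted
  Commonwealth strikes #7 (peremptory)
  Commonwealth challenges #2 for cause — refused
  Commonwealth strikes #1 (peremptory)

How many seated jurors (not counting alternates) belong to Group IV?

Removed: #1, #4, #7, #10, #13, #17.
Seated jurors 1–8: #2, #3, #5, #6, #8, #9, #11, #12 (alternates #14 not counted).
Of those, in Group IV: #2, #5 → 2.

2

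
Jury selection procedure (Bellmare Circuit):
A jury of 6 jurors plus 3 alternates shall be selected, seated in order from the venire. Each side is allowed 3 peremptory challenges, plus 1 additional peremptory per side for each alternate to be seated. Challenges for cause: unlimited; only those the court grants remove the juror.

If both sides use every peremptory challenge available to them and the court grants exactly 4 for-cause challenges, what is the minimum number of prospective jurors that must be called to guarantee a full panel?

25

Seats to fill: 6 + 3 alternates = 9.
Peremptories: 3 + 1×3 = 6 per side × 2 sides = 12.
For-cause removals: 4.
Minimum venire: 9 + 12 + 4 = 25.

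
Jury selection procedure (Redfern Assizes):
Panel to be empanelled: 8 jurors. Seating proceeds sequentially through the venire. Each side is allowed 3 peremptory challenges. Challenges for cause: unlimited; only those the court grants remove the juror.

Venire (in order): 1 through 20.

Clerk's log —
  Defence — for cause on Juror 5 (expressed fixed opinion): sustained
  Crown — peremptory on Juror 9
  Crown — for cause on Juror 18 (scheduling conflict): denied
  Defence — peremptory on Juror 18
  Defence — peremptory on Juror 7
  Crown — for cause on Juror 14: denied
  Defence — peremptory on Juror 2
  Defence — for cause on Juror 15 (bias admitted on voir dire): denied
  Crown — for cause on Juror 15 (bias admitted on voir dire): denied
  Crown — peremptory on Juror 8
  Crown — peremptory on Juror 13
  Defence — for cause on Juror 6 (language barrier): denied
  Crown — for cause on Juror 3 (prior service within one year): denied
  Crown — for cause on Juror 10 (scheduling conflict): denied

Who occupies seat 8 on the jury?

Removed: #2, #5, #7, #8, #9, #13, #18. (#3, #6, #10, #14, #15 stay — for-cause denied.)
Seating in order: seats 1–8 → #1, #3, #4, #6, #10, #11, #12, #14.
So seat 8 is #14.

14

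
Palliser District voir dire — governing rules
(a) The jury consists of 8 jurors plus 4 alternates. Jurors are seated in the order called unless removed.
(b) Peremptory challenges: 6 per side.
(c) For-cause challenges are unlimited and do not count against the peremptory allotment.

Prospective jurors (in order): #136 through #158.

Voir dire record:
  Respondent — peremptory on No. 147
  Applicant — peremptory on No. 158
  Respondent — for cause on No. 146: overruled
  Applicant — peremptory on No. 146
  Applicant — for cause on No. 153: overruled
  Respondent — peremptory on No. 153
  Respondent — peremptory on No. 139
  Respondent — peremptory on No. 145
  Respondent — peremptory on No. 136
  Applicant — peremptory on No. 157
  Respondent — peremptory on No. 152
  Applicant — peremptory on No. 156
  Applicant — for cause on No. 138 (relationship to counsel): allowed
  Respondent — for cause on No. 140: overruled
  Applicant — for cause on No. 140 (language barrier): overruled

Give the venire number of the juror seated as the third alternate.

Removed: #136, #138, #139, #145, #146, #147, #152, #153, #156, #157, #158. (#140 stays — for-cause denied.)
Seating in order: seats 1–8 → #137, #140, #141, #142, #143, #144, #148, #149; alternates → #150, #151, #154, #155.
So alternate 3 is #154.

154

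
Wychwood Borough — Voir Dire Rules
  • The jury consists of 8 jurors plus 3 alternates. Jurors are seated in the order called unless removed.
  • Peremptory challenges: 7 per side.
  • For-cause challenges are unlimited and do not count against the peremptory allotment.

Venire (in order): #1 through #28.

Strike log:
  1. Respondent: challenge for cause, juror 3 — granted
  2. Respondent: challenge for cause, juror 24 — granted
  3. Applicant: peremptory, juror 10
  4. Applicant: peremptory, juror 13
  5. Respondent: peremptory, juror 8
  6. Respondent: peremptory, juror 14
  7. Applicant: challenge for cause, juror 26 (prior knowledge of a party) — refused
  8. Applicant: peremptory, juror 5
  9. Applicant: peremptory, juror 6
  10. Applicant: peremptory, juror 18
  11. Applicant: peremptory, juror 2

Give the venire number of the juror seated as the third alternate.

20

Removed: #2, #3, #5, #6, #8, #10, #13, #14, #18, #24. (#26 stays — for-cause denied.)
Filling seats in venire order through position 11: #1, #4, #7, #9, #11, #12, #15, #16, #17, #19, #20.
So alternate 3 is #20.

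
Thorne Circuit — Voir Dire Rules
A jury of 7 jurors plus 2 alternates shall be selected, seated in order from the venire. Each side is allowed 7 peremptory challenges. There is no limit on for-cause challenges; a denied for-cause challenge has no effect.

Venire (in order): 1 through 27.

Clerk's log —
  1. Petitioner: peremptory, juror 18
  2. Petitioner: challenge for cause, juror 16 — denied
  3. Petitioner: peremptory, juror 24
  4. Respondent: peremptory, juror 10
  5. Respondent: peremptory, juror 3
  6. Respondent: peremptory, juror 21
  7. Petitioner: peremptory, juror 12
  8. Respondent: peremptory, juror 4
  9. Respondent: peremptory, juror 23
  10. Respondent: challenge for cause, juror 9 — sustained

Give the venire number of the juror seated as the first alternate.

Removed: #3, #4, #9, #10, #12, #18, #21, #23, #24. (#16 stays — for-cause denied.)
Seating in order: seats 1–7 → #1, #2, #5, #6, #7, #8, #11; alternates → #13, #14.
So alternate 1 is #13.

13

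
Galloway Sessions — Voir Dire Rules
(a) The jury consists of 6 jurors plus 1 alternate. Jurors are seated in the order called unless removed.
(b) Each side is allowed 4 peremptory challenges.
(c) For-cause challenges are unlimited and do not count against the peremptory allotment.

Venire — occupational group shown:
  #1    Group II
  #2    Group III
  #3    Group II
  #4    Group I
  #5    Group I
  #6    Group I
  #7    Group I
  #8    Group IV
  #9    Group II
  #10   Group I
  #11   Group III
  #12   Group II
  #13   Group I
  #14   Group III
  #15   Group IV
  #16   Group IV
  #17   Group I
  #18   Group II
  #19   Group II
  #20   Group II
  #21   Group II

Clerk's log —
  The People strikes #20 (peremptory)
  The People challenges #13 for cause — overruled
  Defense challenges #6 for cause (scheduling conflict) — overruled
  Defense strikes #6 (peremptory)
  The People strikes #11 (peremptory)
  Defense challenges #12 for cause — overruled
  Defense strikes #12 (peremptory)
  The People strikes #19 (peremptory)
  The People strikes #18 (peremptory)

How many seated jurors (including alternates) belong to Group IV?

Removed: #6, #11, #12, #18, #19, #20.
Seated (7 incl. alternates): #1, #2, #3, #4, #5, #7, #8.
Of those, in Group IV: #8 → 1.

1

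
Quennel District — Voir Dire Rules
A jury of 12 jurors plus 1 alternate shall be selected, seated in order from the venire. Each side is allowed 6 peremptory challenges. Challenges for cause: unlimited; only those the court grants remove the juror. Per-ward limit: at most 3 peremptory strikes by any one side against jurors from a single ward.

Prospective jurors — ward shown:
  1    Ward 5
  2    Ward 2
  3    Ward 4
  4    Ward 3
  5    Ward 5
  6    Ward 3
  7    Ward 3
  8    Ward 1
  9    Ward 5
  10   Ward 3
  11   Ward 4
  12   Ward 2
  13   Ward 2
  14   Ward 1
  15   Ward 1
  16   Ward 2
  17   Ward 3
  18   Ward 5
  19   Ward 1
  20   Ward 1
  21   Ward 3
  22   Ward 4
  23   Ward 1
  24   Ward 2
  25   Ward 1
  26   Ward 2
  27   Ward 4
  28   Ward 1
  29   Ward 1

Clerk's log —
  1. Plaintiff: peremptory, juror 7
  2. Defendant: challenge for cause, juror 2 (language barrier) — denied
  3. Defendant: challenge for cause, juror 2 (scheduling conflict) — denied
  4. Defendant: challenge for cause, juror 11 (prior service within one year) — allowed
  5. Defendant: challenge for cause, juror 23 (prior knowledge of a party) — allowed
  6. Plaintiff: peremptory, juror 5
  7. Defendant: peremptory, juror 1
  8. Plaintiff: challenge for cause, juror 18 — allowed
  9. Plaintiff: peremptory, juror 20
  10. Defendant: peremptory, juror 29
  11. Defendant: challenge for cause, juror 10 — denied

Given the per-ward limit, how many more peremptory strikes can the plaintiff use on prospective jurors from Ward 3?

Plaintiff peremptories so far: #7, #5, #20 — 3 of 6 used, 3 left overall.
Against Ward 3: #7 — 1 used; per-ward cap 3 leaves 2.
Binding limit: min(3, 2) = 2.

2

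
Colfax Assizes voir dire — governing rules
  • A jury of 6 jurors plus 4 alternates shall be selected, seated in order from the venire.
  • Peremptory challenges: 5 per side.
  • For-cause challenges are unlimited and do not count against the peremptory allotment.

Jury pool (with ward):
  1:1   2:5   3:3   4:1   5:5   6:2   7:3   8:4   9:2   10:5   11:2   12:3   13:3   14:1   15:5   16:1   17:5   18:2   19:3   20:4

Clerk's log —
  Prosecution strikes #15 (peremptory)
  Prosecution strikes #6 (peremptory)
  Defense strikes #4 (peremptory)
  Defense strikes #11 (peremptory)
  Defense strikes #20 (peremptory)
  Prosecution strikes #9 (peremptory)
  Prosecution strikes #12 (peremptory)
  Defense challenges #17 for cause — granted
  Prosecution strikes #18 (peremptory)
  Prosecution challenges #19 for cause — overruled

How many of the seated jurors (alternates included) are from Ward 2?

Removed: #4, #6, #9, #11, #12, #15, #17, #18, #20.
Seated (10 incl. alternates): #1, #2, #3, #5, #7, #8, #10, #13, #14, #16.
None of those are in Ward 2 → 0.

0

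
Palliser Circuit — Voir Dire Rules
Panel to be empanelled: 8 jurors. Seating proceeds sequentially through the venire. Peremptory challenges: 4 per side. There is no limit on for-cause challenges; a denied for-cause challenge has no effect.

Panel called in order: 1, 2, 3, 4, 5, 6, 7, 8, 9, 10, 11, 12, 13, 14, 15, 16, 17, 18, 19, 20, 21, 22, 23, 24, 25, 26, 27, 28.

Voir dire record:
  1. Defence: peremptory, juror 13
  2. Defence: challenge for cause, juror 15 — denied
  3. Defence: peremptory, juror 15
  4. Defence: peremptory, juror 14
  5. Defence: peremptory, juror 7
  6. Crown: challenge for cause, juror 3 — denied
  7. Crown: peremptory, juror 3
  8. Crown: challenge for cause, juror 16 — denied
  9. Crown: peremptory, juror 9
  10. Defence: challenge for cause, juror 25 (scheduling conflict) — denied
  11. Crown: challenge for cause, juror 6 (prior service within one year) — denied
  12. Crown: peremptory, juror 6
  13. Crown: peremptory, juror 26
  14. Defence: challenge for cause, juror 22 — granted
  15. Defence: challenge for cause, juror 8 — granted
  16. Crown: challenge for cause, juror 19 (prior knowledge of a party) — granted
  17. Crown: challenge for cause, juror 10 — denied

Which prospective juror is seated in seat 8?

Removed: #3, #6, #7, #8, #9, #13, #14, #15, #19, #22, #26. (#10, #16, #25 stay — for-cause denied.)
Seating in order: seats 1–8 → #1, #2, #4, #5, #10, #11, #12, #16.
So seat 8 is #16.

16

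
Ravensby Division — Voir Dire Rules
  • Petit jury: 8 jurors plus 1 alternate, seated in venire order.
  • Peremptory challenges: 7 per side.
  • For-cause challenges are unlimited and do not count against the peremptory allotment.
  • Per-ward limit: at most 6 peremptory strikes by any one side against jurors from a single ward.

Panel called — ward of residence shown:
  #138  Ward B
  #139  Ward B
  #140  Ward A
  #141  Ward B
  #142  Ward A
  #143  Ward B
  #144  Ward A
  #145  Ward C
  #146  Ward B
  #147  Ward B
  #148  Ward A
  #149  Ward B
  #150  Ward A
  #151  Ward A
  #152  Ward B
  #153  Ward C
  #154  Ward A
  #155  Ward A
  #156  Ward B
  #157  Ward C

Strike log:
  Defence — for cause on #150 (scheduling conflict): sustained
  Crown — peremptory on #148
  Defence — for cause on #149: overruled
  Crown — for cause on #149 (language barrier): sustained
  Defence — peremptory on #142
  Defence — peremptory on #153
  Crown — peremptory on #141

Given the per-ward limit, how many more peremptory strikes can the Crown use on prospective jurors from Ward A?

5

Crown peremptories so far: #148, #141 — 2 of 7 used, 5 left overall.
Against Ward A: #148 — 1 used; per-ward cap 6 leaves 5.
Binding limit: min(5, 5) = 5.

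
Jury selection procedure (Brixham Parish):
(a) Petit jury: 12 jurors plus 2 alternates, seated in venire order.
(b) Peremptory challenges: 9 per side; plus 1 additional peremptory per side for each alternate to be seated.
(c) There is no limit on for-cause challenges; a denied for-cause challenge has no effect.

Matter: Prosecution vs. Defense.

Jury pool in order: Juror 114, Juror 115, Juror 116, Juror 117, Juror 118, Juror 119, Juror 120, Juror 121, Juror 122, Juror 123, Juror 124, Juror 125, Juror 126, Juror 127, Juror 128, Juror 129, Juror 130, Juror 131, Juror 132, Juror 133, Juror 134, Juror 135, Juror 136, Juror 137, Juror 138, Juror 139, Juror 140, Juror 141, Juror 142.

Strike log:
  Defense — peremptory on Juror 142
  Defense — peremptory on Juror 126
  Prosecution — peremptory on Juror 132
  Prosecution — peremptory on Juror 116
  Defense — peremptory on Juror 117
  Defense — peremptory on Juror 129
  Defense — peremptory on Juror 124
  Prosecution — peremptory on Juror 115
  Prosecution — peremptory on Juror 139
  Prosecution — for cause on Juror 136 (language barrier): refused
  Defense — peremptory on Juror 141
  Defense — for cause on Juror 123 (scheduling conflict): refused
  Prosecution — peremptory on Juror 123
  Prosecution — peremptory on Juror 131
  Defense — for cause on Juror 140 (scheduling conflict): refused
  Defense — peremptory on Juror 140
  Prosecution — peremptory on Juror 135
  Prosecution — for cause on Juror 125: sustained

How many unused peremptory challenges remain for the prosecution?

Prosecution allotment: 9 base + 1 × 2 alternates = 11.
Prosecution peremptories used: #132, #116, #115, #139, #123, #131, #135 — 7 (for-cause on #136, #125 don't count).
Remaining: 11 − 7 = 4.

4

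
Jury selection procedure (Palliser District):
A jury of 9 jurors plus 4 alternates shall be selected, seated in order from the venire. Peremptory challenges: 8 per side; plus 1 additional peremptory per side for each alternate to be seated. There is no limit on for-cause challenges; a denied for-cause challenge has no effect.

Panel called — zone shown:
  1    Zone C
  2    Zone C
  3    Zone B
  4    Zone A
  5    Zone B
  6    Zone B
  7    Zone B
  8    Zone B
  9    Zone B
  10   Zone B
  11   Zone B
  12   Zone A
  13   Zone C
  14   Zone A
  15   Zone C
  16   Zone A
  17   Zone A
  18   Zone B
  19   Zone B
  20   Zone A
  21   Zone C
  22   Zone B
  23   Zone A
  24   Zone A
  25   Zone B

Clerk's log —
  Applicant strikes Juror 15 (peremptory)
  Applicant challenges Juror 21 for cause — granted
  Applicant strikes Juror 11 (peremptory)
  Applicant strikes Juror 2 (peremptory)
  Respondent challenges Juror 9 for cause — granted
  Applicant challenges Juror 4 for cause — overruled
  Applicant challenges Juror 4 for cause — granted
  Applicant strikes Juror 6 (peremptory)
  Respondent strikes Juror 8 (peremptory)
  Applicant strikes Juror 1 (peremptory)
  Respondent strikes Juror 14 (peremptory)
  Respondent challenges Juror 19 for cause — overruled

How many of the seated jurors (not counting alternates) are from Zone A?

Removed: #1, #2, #4, #6, #8, #9, #11, #14, #15, #21.
Seated jurors 1–9: #3, #5, #7, #10, #12, #13, #16, #17, #18 (alternates #19, #20, #22, #23 not counted).
Of those, in Zone A: #12, #16, #17 → 3.

3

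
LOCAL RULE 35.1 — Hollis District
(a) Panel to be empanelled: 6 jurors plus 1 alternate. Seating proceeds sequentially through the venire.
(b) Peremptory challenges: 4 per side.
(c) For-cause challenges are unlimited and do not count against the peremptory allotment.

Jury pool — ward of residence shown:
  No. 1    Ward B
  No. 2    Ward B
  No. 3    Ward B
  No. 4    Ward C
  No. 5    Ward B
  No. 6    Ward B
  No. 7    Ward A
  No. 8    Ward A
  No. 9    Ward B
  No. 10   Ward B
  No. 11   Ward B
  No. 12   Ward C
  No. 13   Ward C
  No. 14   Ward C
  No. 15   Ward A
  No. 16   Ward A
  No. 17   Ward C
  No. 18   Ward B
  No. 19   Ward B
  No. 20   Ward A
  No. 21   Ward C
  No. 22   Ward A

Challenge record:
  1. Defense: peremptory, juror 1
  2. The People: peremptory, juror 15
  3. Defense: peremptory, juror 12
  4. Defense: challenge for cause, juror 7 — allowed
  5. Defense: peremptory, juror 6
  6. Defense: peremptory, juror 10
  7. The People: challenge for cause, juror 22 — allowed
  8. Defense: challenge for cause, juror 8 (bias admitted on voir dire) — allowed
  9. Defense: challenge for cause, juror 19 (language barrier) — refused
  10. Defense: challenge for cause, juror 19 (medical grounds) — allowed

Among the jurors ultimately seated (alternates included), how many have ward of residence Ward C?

2

Removed: #1, #6, #7, #8, #10, #12, #15, #19, #22.
Seated (7 incl. alternates): #2, #3, #4, #5, #9, #11, #13.
Of those, in Ward C: #4, #13 → 2.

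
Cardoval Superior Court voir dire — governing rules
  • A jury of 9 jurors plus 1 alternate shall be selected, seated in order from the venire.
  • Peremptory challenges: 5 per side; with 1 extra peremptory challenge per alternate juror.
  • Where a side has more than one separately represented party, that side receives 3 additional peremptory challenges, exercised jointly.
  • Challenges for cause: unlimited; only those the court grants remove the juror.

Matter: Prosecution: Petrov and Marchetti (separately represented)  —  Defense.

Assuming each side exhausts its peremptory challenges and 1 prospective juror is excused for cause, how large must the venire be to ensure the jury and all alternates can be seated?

26

Seats to fill: 9 + 1 alternates = 10.
Peremptories — Prosecution: 5 + 1×1 + 3 = 9; Defense: 5 + 1×1 = 6; total 15.
For-cause removals: 1.
Minimum venire: 10 + 15 + 1 = 26.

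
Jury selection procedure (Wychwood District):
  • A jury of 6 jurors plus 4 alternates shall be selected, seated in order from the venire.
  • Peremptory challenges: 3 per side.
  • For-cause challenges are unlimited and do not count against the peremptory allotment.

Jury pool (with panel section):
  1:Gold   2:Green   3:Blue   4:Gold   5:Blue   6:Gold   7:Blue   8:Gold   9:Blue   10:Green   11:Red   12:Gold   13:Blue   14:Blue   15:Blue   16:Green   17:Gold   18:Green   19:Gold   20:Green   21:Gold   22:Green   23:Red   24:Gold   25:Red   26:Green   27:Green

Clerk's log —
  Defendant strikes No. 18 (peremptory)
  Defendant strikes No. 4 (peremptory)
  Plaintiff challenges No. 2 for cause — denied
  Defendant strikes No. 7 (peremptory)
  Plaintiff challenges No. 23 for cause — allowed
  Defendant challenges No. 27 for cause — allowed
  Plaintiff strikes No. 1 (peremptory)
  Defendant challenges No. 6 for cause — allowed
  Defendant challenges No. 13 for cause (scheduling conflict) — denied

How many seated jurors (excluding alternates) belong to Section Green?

2

Removed: #1, #4, #6, #7, #18, #23, #27.
Seated jurors 1–6: #2, #3, #5, #8, #9, #10 (alternates #11, #12, #13, #14 not counted).
Of those, in Section Green: #2, #10 → 2.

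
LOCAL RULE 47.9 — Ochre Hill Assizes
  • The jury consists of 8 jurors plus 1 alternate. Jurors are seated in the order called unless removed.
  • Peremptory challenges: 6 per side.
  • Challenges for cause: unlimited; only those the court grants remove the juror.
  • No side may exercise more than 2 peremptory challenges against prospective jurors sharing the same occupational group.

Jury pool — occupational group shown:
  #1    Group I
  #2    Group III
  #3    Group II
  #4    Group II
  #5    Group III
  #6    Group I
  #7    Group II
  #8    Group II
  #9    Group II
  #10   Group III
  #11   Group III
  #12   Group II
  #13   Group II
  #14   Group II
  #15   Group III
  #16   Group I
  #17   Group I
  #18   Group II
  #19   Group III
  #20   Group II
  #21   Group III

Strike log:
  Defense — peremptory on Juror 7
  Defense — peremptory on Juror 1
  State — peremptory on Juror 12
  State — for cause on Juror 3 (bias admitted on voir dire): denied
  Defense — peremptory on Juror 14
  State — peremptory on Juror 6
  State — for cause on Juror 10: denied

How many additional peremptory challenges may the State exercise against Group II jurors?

State peremptories so far: #12, #6 — 2 of 6 used, 4 left overall.
Against Group II: #12 — 1 used; per-group cap 2 leaves 1.
Binding limit: min(4, 1) = 1.

1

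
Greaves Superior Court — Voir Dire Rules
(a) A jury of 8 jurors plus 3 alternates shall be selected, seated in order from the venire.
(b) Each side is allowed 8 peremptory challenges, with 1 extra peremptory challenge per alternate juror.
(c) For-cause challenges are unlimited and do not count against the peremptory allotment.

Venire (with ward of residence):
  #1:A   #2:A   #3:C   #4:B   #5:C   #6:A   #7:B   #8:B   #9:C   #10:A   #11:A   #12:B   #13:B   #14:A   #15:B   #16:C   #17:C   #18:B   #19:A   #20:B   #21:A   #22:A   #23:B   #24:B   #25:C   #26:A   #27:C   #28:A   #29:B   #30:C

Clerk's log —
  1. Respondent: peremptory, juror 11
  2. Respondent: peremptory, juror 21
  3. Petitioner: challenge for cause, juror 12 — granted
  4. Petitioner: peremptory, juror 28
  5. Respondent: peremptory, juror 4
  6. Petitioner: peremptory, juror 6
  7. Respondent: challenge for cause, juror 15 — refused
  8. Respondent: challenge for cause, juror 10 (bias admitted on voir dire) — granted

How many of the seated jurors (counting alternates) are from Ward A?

3

Removed: #4, #6, #10, #11, #12, #21, #28.
Seated (11 incl. alternates): #1, #2, #3, #5, #7, #8, #9, #13, #14, #15, #16.
Of those, in Ward A: #1, #2, #14 → 3.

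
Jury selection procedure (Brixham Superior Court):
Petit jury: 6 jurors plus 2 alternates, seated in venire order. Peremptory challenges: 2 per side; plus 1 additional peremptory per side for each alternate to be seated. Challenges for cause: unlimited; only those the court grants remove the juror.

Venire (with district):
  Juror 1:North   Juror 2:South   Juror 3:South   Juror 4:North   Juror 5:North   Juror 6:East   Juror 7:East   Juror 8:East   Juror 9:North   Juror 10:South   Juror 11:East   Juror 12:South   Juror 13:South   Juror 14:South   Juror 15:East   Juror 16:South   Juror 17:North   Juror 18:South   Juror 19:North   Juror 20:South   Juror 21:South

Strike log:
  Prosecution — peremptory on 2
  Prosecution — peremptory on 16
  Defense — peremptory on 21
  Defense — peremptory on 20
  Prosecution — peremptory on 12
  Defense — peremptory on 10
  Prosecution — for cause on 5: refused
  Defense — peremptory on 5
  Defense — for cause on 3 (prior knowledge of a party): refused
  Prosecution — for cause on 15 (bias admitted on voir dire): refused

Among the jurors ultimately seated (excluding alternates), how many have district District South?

Removed: #2, #5, #10, #12, #16, #20, #21.
Seated jurors 1–6: #1, #3, #4, #6, #7, #8 (alternates #9, #11 not counted).
Of those, in District South: #3 → 1.

1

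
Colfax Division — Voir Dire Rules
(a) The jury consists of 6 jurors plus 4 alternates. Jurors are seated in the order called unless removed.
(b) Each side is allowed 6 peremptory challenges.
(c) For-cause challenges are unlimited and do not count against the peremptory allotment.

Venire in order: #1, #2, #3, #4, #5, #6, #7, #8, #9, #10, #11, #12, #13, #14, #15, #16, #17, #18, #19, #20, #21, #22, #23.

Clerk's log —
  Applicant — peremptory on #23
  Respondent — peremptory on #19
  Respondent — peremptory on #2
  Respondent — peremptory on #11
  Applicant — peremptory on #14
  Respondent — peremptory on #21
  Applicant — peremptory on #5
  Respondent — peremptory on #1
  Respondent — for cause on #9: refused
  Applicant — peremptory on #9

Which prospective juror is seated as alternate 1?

Removed: #1, #2, #5, #9, #11, #14, #19, #21, #23.
Seating in order: seats 1–6 → #3, #4, #6, #7, #8, #10; alternates → #12, #13, #15, #16.
So alternate 1 is #12.

12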